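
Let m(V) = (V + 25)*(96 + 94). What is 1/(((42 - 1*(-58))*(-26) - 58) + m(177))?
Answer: 1/35722 ≈ 2.7994e-5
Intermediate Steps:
m(V) = 4750 + 190*V (m(V) = (25 + V)*190 = 4750 + 190*V)
1/(((42 - 1*(-58))*(-26) - 58) + m(177)) = 1/(((42 - 1*(-58))*(-26) - 58) + (4750 + 190*177)) = 1/(((42 + 58)*(-26) - 58) + (4750 + 33630)) = 1/((100*(-26) - 58) + 38380) = 1/((-2600 - 58) + 38380) = 1/(-2658 + 38380) = 1/35722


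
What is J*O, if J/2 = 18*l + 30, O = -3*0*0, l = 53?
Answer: 0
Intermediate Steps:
O = 0 (O = 0*0 = 0)
J = 1968 (J = 2*(18*53 + 30) = 2*(954 + 30) = 2*984 = 1968)
J*O = 1968*0 = 0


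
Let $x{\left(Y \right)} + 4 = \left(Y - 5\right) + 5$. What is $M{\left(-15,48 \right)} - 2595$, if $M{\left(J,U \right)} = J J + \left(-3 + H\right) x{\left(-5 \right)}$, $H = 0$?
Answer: $-2343$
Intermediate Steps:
$x{\left(Y \right)} = -4 + Y$ ($x{\left(Y \right)} = -4 + \left(\left(Y - 5\right) + 5\right) = -4 + \left(\left(-5 + Y\right) + 5\right) = -4 + Y$)
$M{\left(J,U \right)} = 27 + J^{2}$ ($M{\left(J,U \right)} = J J + \left(-3 + 0\right) \left(-4 - 5\right) = J^{2} - -27 = J^{2} + 27 = 27 + J^{2}$)
$M{\left(-15,48 \right)} - 2595 = \left(27 + \left(-15\right)^{2}\right) - 2595 = \left(27 + 225\right) - 2595 = 252 - 2595 = -2343$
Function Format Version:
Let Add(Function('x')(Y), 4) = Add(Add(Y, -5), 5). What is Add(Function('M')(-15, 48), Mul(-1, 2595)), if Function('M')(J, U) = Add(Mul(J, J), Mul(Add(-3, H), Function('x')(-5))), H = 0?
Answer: -2343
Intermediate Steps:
Function('x')(Y) = Add(-4, Y) (Function('x')(Y) = Add(-4, Add(Add(Y, -5), 5)) = Add(-4, Add(Add(-5, Y), 5)) = Add(-4, Y))
Function('M')(J, U) = Add(27, Pow(J, 2)) (Function('M')(J, U) = Add(Mul(J, J), Mul(Add(-3, 0), Add(-4, -5))) = Add(Pow(J, 2), Mul(-3, -9)) = Add(Pow(J, 2), 27) = Add(27, Pow(J, 2)))
Add(Function('M')(-15, 48), Mul(-1, 2595)) = Add(Add(27, Pow(-15, 2)), Mul(-1, 2595)) = Add(Add(27, 225), -2595) = Add(252, -2595) = -2343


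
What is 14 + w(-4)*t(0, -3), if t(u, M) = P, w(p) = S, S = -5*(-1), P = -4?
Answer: -6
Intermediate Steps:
S = 5
w(p) = 5
t(u, M) = -4
14 + w(-4)*t(0, -3) = 14 + 5*(-4) = 14 - 20 = -6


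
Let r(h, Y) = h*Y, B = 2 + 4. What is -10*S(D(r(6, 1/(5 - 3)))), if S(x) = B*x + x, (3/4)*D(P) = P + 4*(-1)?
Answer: 280/3 ≈ 93.333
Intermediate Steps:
B = 6
r(h, Y) = Y*h
D(P) = -16/3 + 4*P/3 (D(P) = 4*(P + 4*(-1))/3 = 4*(P - 4)/3 = 4*(-4 + P)/3 = -16/3 + 4*P/3)
S(x) = 7*x (S(x) = 6*x + x = 7*x)
-10*S(D(r(6, 1/(5 - 3)))) = -70*(-16/3 + 4*(6/(5 - 3))/3) = -70*(-16/3 + 4*(6/2)/3) = -70*(-16/3 + 4*((1/2)*6)/3) = -70*(-16/3 + (4/3)*3) = -70*(-16/3 + 4) = -70*(-4)/3 = -10*(-28/3) = 280/3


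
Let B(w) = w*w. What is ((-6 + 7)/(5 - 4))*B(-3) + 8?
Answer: 17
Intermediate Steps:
B(w) = w²
((-6 + 7)/(5 - 4))*B(-3) + 8 = ((-6 + 7)/(5 - 4))*(-3)² + 8 = (1/1)*9 + 8 = (1*1)*9 + 8 = 1*9 + 8 = 9 + 8 = 17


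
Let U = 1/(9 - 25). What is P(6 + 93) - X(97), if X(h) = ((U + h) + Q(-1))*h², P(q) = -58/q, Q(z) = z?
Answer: -1429839613/1584 ≈ -9.0268e+5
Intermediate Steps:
U = -1/16 (U = 1/(-16) = -1/16 ≈ -0.062500)
X(h) = h²*(-17/16 + h) (X(h) = ((-1/16 + h) - 1)*h² = (-17/16 + h)*h² = h²*(-17/16 + h))
P(6 + 93) - X(97) = -58/(6 + 93) - 97²*(-17/16 + 97) = -58/99 - 9409*1535/16 = -58*1/99 - 1*14442815/16 = -58/99 - 14442815/16 = -1429839613/1584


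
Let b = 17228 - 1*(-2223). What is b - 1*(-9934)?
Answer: 29385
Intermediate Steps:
b = 19451 (b = 17228 + 2223 = 19451)
b - 1*(-9934) = 19451 - 1*(-9934) = 19451 + 9934 = 29385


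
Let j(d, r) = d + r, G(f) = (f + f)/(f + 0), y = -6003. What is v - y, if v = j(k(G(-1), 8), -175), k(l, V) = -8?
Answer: 5820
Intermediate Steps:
G(f) = 2 (G(f) = (2*f)/f = 2)
v = -183 (v = -8 - 175 = -183)
v - y = -183 - 1*(-6003) = -183 + 6003 = 5820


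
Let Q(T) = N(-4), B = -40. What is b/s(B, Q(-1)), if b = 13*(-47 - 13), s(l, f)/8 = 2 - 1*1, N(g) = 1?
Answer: -195/2 ≈ -97.500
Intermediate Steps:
Q(T) = 1
s(l, f) = 8 (s(l, f) = 8*(2 - 1*1) = 8*(2 - 1) = 8*1 = 8)
b = -780 (b = 13*(-60) = -780)
b/s(B, Q(-1)) = -780/8 = -780*1/8 = -195/2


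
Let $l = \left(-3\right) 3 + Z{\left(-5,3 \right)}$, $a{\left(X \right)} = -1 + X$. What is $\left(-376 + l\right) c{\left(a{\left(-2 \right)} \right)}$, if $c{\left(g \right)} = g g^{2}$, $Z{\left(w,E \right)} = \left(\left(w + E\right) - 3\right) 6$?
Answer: $11205$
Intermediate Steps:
$Z{\left(w,E \right)} = -18 + 6 E + 6 w$ ($Z{\left(w,E \right)} = \left(\left(E + w\right) - 3\right) 6 = \left(-3 + E + w\right) 6 = -18 + 6 E + 6 w$)
$c{\left(g \right)} = g^{3}$
$l = -39$ ($l = \left(-3\right) 3 + \left(-18 + 6 \cdot 3 + 6 \left(-5\right)\right) = -9 - 30 = -39$)
$\left(-376 + l\right) c{\left(a{\left(-2 \right)} \right)} = \left(-376 - 39\right) \left(-1 - 2\right)^{3} = - 415 \left(-3\right)^{3} = \left(-415\right) \left(-27\right) = 11205$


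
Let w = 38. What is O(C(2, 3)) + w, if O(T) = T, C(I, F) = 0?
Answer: 38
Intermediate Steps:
O(C(2, 3)) + w = 0 + 38 = 38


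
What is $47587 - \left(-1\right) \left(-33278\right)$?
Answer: $14309$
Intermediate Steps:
$47587 - \left(-1\right) \left(-33278\right) = 47587 - 33278 = 14309$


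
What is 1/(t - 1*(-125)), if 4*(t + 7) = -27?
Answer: 4/445 ≈ 0.0089888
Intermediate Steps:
t = -55/4 (t = -7 + (1/4)*(-27) = -7 - 27/4 = -55/4 ≈ -13.750)
1/(t - 1*(-125)) = 1/(-55/4 - 1*(-125)) = 1/(-55/4 + 125) = 1/(445/4) = 4/445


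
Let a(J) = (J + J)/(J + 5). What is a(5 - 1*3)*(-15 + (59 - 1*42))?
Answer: 8/7 ≈ 1.1429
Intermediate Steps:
a(J) = 2*J/(5 + J) (a(J) = (2*J)/(5 + J) = 2*J/(5 + J))
a(5 - 1*3)*(-15 + (59 - 1*42)) = (2*(5 - 1*3)/(5 + (5 - 1*3)))*(-15 + (59 - 1*42)) = (2*(5 - 3)/(5 + (5 - 3)))*(-15 + (59 - 42)) = (2*2/(5 + 2))*(-15 + 17) = (2*2/7)*2 = (2*2*(⅐))*2 = (4/7)*2 = 8/7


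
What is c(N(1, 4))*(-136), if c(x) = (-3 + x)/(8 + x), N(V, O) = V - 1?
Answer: 51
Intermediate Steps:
N(V, O) = -1 + V
c(x) = (-3 + x)/(8 + x)
c(N(1, 4))*(-136) = ((-3 + (-1 + 1))/(8 + (-1 + 1)))*(-136) = ((-3 + 0)/(8 + 0))*(-136) = (-3/8)*(-136) = ((⅛)*(-3))*(-136) = -3/8*(-136) = 51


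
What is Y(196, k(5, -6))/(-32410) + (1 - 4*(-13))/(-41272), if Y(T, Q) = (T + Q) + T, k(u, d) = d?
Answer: -180089/13649240 ≈ -0.013194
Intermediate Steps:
Y(T, Q) = Q + 2*T (Y(T, Q) = (Q + T) + T = Q + 2*T)
Y(196, k(5, -6))/(-32410) + (1 - 4*(-13))/(-41272) = (-6 + 2*196)/(-32410) + (1 - 4*(-13))/(-41272) = (-6 + 392)*(-1/32410) + (1 + 52)*(-1/41272) = 386*(-1/32410) + 53*(-1/41272) = -193/16205 - 53/41272 = -180089/13649240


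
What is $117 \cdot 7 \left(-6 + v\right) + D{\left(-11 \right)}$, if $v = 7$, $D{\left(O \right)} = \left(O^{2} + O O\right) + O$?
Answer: $1050$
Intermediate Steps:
$D{\left(O \right)} = O + 2 O^{2}$ ($D{\left(O \right)} = \left(O^{2} + O^{2}\right) + O = 2 O^{2} + O = O + 2 O^{2}$)
$117 \cdot 7 \left(-6 + v\right) + D{\left(-11 \right)} = 117 \cdot 7 \left(-6 + 7\right) - 11 \left(1 + 2 \left(-11\right)\right) = 117 \cdot 7 \cdot 1 - 11 \left(1 - 22\right) = 117 \cdot 7 - -231 = 819 + 231 = 1050$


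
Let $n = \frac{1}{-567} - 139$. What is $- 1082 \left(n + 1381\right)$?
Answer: $- \frac{761958466}{567} \approx -1.3438 \cdot 10^{6}$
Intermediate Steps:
$n = - \frac{78814}{567}$ ($n = - \frac{1}{567} - 139 = - \frac{78814}{567} \approx -139.0$)
$- 1082 \left(n + 1381\right) = - 1082 \left(- \frac{78814}{567} + 1381\right) = \left(-1082\right) \frac{704213}{567} = - \frac{761958466}{567}$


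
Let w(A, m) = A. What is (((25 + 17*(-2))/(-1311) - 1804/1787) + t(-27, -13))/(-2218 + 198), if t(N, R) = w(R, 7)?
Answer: 5467467/788728190 ≈ 0.0069320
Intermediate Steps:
t(N, R) = R
(((25 + 17*(-2))/(-1311) - 1804/1787) + t(-27, -13))/(-2218 + 198) = (((25 + 17*(-2))/(-1311) - 1804/1787) - 13)/(-2218 + 198) = (((25 - 34)*(-1/1311) - 1804*1/1787) - 13)/(-2020) = ((-9*(-1/1311) - 1804/1787) - 13)*(-1/2020) = ((3/437 - 1804/1787) - 13)*(-1/2020) = (-782987/780919 - 13)*(-1/2020) = -10934934/780919*(-1/2020) = 5467467/788728190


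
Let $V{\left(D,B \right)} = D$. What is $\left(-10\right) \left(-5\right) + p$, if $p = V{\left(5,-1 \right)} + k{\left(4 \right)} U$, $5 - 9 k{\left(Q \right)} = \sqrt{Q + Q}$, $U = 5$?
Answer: $\frac{520}{9} - \frac{10 \sqrt{2}}{9} \approx 56.206$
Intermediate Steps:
$k{\left(Q \right)} = \frac{5}{9} - \frac{\sqrt{2} \sqrt{Q}}{9}$ ($k{\left(Q \right)} = \frac{5}{9} - \frac{\sqrt{Q + Q}}{9} = \frac{5}{9} - \frac{\sqrt{2 Q}}{9} = \frac{5}{9} - \frac{\sqrt{2} \sqrt{Q}}{9}$)
$p = \frac{70}{9} - \frac{10 \sqrt{2}}{9}$ ($p = 5 + \left(\frac{5}{9} - \frac{\sqrt{2} \sqrt{4}}{9}\right) 5 = 5 + \left(\frac{5}{9} - \frac{1}{9} \sqrt{2} \cdot 2\right) 5 = 5 + \left(\frac{5}{9} - \frac{2 \sqrt{2}}{9}\right) 5 = 5 + \left(\frac{25}{9} - \frac{10 \sqrt{2}}{9}\right) = \frac{70}{9} - \frac{10 \sqrt{2}}{9} \approx 6.2064$)
$\left(-10\right) \left(-5\right) + p = \left(-10\right) \left(-5\right) + \left(\frac{70}{9} - \frac{10 \sqrt{2}}{9}\right) = 50 + \left(\frac{70}{9} - \frac{10 \sqrt{2}}{9}\right) = \frac{520}{9} - \frac{10 \sqrt{2}}{9}$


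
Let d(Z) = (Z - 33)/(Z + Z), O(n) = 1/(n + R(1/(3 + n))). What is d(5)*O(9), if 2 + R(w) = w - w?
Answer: -⅖ ≈ -0.40000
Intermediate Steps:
R(w) = -2 (R(w) = -2 + (w - w) = -2 + 0 = -2)
O(n) = 1/(-2 + n) (O(n) = 1/(n - 2) = 1/(-2 + n))
d(Z) = (-33 + Z)/(2*Z) (d(Z) = (-33 + Z)/((2*Z)) = (-33 + Z)*(1/(2*Z)) = (-33 + Z)/(2*Z))
d(5)*O(9) = ((½)*(-33 + 5)/5)/(-2 + 9) = ((½)*(⅕)*(-28))/7 = -14/5*⅐ = -⅖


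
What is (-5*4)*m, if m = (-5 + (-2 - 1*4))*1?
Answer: 220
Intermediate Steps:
m = -11 (m = (-5 + (-2 - 4))*1 = (-5 - 6)*1 = -11*1 = -11)
(-5*4)*m = -5*4*(-11) = -20*(-11) = 220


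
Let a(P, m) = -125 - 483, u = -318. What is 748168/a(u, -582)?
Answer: -93521/76 ≈ -1230.5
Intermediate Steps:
a(P, m) = -608
748168/a(u, -582) = 748168/(-608) = 748168*(-1/608) = -93521/76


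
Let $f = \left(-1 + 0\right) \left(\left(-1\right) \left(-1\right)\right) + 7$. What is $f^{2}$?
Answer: $36$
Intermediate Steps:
$f = 6$ ($f = \left(-1\right) 1 + 7 = -1 + 7 = 6$)
$f^{2} = 6^{2} = 36$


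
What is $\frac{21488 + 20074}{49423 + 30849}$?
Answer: $\frac{20781}{40136} \approx 0.51777$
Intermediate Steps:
$\frac{21488 + 20074}{49423 + 30849} = \frac{41562}{80272} = 41562 \cdot \frac{1}{80272} = \frac{20781}{40136}$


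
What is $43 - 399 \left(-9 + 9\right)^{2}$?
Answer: $43$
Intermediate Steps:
$43 - 399 \left(-9 + 9\right)^{2} = 43 - 399 \cdot 0^{2} = 43 - 0 = 43 + 0 = 43$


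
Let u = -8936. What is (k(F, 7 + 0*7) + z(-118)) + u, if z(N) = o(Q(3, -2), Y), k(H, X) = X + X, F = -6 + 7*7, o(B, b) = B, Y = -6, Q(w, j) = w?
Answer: -8919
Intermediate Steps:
F = 43 (F = -6 + 49 = 43)
k(H, X) = 2*X
z(N) = 3
(k(F, 7 + 0*7) + z(-118)) + u = (2*(7 + 0*7) + 3) - 8936 = (2*(7 + 0) + 3) - 8936 = (2*7 + 3) - 8936 = (14 + 3) - 8936 = 17 - 8936 = -8919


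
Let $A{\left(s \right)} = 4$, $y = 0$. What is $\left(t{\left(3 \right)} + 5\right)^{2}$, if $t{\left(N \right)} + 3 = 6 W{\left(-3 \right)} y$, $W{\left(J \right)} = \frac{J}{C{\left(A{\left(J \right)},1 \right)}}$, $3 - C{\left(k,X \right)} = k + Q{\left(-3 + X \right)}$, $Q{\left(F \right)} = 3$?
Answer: $4$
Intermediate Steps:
$C{\left(k,X \right)} = - k$ ($C{\left(k,X \right)} = 3 - \left(k + 3\right) = 3 - \left(3 + k\right) = - k$)
$W{\left(J \right)} = - \frac{J}{4}$ ($W{\left(J \right)} = \frac{J}{\left(-1\right) 4} = \frac{J}{-4} = J \left(- \frac{1}{4}\right) = - \frac{J}{4}$)
$t{\left(N \right)} = -3$ ($t{\left(N \right)} = -3 + 6 \left(\left(- \frac{1}{4}\right) \left(-3\right)\right) 0 = -3 + 6 \cdot \frac{3}{4} \cdot 0 = -3 + \frac{9}{2} \cdot 0 = -3 + 0 = -3$)
$\left(t{\left(3 \right)} + 5\right)^{2} = \left(-3 + 5\right)^{2} = 2^{2} = 4$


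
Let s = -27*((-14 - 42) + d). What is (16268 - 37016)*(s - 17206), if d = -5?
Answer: 322818132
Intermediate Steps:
s = 1647 (s = -27*((-14 - 42) - 5) = -27*(-56 - 5) = -27*(-61) = 1647)
(16268 - 37016)*(s - 17206) = (16268 - 37016)*(1647 - 17206) = -20748*(-15559) = 322818132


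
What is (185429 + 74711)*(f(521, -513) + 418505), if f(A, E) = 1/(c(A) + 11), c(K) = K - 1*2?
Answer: 5770104233114/53 ≈ 1.0887e+11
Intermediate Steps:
c(K) = -2 + K (c(K) = K - 2 = -2 + K)
f(A, E) = 1/(9 + A) (f(A, E) = 1/((-2 + A) + 11) = 1/(9 + A))
(185429 + 74711)*(f(521, -513) + 418505) = (185429 + 74711)*(1/(9 + 521) + 418505) = 260140*(1/530 + 418505) = 260140*(221807651/530) = 5770104233114/53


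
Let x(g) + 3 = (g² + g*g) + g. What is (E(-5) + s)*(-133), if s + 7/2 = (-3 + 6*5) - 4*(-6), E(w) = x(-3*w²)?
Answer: -2984387/2 ≈ -1.4922e+6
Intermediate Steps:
x(g) = -3 + g + 2*g² (x(g) = -3 + ((g² + g*g) + g) = -3 + ((g² + g²) + g) = -3 + (2*g² + g) = -3 + (g + 2*g²) = -3 + g + 2*g²)
E(w) = -3 - 3*w² + 18*w⁴ (E(w) = -3 - 3*w² + 2*(-3*w²)² = -3 - 3*w² + 2*(9*w⁴) = -3 - 3*w² + 18*w⁴)
s = 95/2 (s = -7/2 + ((-3 + 6*5) - 4*(-6)) = -7/2 + ((-3 + 30) + 24) = -7/2 + (27 + 24) = -7/2 + 51 = 95/2 ≈ 47.500)
(E(-5) + s)*(-133) = ((-3 - 3*(-5)² + 18*(-5)⁴) + 95/2)*(-133) = ((-3 - 3*25 + 18*625) + 95/2)*(-133) = ((-3 - 75 + 11250) + 95/2)*(-133) = (11172 + 95/2)*(-133) = (22439/2)*(-133) = -2984387/2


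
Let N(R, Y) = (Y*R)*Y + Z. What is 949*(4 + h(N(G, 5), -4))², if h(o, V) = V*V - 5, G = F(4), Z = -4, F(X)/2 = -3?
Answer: 213525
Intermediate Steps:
F(X) = -6 (F(X) = 2*(-3) = -6)
G = -6
N(R, Y) = -4 + R*Y² (N(R, Y) = (Y*R)*Y - 4 = (R*Y)*Y - 4 = R*Y² - 4 = -4 + R*Y²)
h(o, V) = -5 + V² (h(o, V) = V² - 5 = -5 + V²)
949*(4 + h(N(G, 5), -4))² = 949*(4 + (-5 + (-4)²))² = 949*(4 + (-5 + 16))² = 949*(4 + 11)² = 949*15² = 949*225 = 213525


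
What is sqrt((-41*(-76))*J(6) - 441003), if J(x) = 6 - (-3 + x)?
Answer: I*sqrt(431655) ≈ 657.0*I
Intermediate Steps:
J(x) = 9 - x (J(x) = 6 + (3 - x) = 9 - x)
sqrt((-41*(-76))*J(6) - 441003) = sqrt((-41*(-76))*(9 - 1*6) - 441003) = sqrt(3116*(9 - 6) - 441003) = sqrt(3116*3 - 441003) = sqrt(9348 - 441003) = sqrt(-431655) = I*sqrt(431655)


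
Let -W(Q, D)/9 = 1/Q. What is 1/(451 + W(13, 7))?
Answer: 13/5854 ≈ 0.0022207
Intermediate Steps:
W(Q, D) = -9/Q
1/(451 + W(13, 7)) = 1/(451 - 9/13) = 1/(5854/13) = 13/5854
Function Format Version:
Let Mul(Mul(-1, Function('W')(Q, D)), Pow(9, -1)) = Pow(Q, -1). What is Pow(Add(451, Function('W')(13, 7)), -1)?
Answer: Rational(13, 5854) ≈ 0.0022207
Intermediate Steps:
Function('W')(Q, D) = Mul(-9, Pow(Q, -1))
Pow(Add(451, Function('W')(13, 7)), -1) = Pow(Add(451, Mul(-9, Pow(13, -1))), -1) = Pow(Add(451, Mul(-9, Rational(1, 13))), -1) = Pow(Add(451, Rational(-9, 13)), -1) = Pow(Rational(5854, 13), -1) = Rational(13, 5854)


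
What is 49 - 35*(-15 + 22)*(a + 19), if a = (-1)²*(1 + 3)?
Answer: -5586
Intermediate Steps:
a = 4 (a = 1*4 = 4)
49 - 35*(-15 + 22)*(a + 19) = 49 - 35*(-15 + 22)*(4 + 19) = 49 - 245*23 = 49 - 35*161 = 49 - 5635 = -5586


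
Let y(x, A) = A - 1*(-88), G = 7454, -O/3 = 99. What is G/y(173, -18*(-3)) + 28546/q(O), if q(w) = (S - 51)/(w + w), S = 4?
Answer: 1204074173/3337 ≈ 3.6083e+5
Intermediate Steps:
O = -297 (O = -3*99 = -297)
y(x, A) = 88 + A (y(x, A) = A + 88 = 88 + A)
q(w) = -47/(2*w) (q(w) = (4 - 51)/(w + w) = -47*1/(2*w) = -47/(2*w))
G/y(173, -18*(-3)) + 28546/q(O) = 7454/(88 - 18*(-3)) + 28546/((-47/2/(-297))) = 7454/(88 + 54) + 28546/((-47/2*(-1/297))) = 7454/142 + 28546/(47/594) = 7454*(1/142) + 28546*(594/47) = 3727/71 + 16956324/47 = 1204074173/3337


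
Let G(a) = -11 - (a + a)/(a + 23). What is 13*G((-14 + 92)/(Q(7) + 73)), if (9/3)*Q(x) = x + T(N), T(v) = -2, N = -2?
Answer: -388141/2693 ≈ -144.13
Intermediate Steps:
Q(x) = -⅔ + x/3 (Q(x) = (x - 2)/3 = (-2 + x)/3 = -⅔ + x/3)
G(a) = -11 - 2*a/(23 + a)
13*G((-14 + 92)/(Q(7) + 73)) = 13*((-253 - 13*(-14 + 92)/((-⅔ + (⅓)*7) + 73))/(23 + (-14 + 92)/((-⅔ + (⅓)*7) + 73))) = 13*((-253 - 1014/((-⅔ + 7/3) + 73))/(23 + 78/((-⅔ + 7/3) + 73))) = 13*((-253 - 1014/(5/3 + 73))/(23 + 78/(5/3 + 73))) = 13*((-253 - 1014/224/3)/(23 + 78/(224/3))) = 13*((-253 - 1014*3/224)/(23 + 78*(3/224))) = 13*((-253 - 13*117/112)/(23 + 117/112)) = 13*((-253 - 1521/112)/(2693/112)) = 13*((112/2693)*(-29857/112)) = 13*(-29857/2693) = -388141/2693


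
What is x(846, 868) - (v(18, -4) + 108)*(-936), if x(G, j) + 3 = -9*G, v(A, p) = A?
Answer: 110319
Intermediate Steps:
x(G, j) = -3 - 9*G
x(846, 868) - (v(18, -4) + 108)*(-936) = (-3 - 9*846) - (18 + 108)*(-936) = (-3 - 7614) - 126*(-936) = -7617 - 1*(-117936) = -7617 + 117936 = 110319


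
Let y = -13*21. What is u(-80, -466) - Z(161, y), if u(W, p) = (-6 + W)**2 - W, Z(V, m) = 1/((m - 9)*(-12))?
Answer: 25298783/3384 ≈ 7476.0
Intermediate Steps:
y = -273
Z(V, m) = 1/(108 - 12*m) (Z(V, m) = 1/((-9 + m)*(-12)) = 1/(108 - 12*m))
u(-80, -466) - Z(161, y) = ((-6 - 80)**2 - 1*(-80)) - (-1)/(-108 + 12*(-273)) = ((-86)**2 + 80) - (-1)/(-108 - 3276) = (7396 + 80) - (-1)/(-3384) = 7476 - (-1)*(-1)/3384 = 7476 - 1*1/3384 = 7476 - 1/3384 = 25298783/3384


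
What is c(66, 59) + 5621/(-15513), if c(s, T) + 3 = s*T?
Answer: 60355462/15513 ≈ 3890.6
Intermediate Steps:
c(s, T) = -3 + T*s (c(s, T) = -3 + s*T = -3 + T*s)
c(66, 59) + 5621/(-15513) = (-3 + 59*66) + 5621/(-15513) = (-3 + 3894) + 5621*(-1/15513) = 3891 - 5621/15513 = 60355462/15513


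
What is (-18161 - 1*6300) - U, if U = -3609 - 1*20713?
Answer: -139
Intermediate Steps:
U = -24322 (U = -3609 - 20713 = -24322)
(-18161 - 1*6300) - U = (-18161 - 1*6300) - 1*(-24322) = (-18161 - 6300) + 24322 = -24461 + 24322 = -139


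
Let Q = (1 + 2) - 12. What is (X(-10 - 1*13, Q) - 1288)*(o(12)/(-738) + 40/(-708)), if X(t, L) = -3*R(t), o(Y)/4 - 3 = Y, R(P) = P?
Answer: 1219000/7257 ≈ 167.98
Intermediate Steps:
o(Y) = 12 + 4*Y
Q = -9 (Q = 3 - 12 = -9)
X(t, L) = -3*t
(X(-10 - 1*13, Q) - 1288)*(o(12)/(-738) + 40/(-708)) = (-3*(-10 - 1*13) - 1288)*((12 + 4*12)/(-738) + 40/(-708)) = (-3*(-10 - 13) - 1288)*((12 + 48)*(-1/738) + 40*(-1/708)) = (-3*(-23) - 1288)*(60*(-1/738) - 10/177) = (69 - 1288)*(-10/123 - 10/177) = -1219*(-1000/7257) = 1219000/7257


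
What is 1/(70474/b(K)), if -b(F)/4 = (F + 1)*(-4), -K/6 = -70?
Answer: 3368/35237 ≈ 0.095581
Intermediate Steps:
K = 420 (K = -6*(-70) = 420)
b(F) = 16 + 16*F (b(F) = -4*(F + 1)*(-4) = -4*(1 + F)*(-4) = -4*(-4 - 4*F) = 16 + 16*F)
1/(70474/b(K)) = 1/(70474/(16 + 16*420)) = 1/(70474/(16 + 6720)) = 1/(70474/6736) = 1/(70474*(1/6736)) = 1/(35237/3368) = 3368/35237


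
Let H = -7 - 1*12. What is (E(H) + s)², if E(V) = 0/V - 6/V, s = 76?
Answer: 2102500/361 ≈ 5824.1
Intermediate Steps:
H = -19 (H = -7 - 12 = -19)
E(V) = -6/V (E(V) = 0 - 6/V = -6/V)
(E(H) + s)² = (-6/(-19) + 76)² = (-6*(-1/19) + 76)² = (6/19 + 76)² = (1450/19)² = 2102500/361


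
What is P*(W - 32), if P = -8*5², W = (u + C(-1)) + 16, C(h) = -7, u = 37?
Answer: -2800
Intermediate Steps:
W = 46 (W = (37 - 7) + 16 = 30 + 16 = 46)
P = -200 (P = -8*25 = -200)
P*(W - 32) = -200*(46 - 32) = -200*14 = -2800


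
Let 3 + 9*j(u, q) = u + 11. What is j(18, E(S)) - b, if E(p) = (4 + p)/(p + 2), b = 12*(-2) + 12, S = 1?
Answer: 134/9 ≈ 14.889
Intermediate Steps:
b = -12 (b = -24 + 12 = -12)
E(p) = (4 + p)/(2 + p)
j(u, q) = 8/9 + u/9 (j(u, q) = -⅓ + (u + 11)/9 = -⅓ + (11 + u)/9 = -⅓ + (11/9 + u/9) = 8/9 + u/9)
j(18, E(S)) - b = (8/9 + (⅑)*18) - 1*(-12) = (8/9 + 2) + 12 = 26/9 + 12 = 134/9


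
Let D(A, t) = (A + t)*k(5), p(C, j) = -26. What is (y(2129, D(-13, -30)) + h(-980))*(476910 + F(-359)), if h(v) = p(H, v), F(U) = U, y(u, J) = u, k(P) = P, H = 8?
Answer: 1002186753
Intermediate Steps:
D(A, t) = 5*A + 5*t (D(A, t) = (A + t)*5 = 5*A + 5*t)
h(v) = -26
(y(2129, D(-13, -30)) + h(-980))*(476910 + F(-359)) = (2129 - 26)*(476910 - 359) = 2103*476551 = 1002186753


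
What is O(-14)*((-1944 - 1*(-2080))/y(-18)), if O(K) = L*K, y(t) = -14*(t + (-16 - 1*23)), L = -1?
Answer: 136/57 ≈ 2.3860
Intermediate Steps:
y(t) = 546 - 14*t (y(t) = -14*(t + (-16 - 23)) = -14*(t - 39) = -14*(-39 + t) = 546 - 14*t)
O(K) = -K
O(-14)*((-1944 - 1*(-2080))/y(-18)) = (-1*(-14))*((-1944 - 1*(-2080))/(546 - 14*(-18))) = 14*((-1944 + 2080)/(546 + 252)) = 14*(136/798) = 14*(136*(1/798)) = 14*(68/399) = 136/57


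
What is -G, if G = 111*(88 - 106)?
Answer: 1998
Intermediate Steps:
G = -1998 (G = 111*(-18) = -1998)
-G = -1*(-1998) = 1998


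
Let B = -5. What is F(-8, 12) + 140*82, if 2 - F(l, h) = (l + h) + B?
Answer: 11483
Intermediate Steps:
F(l, h) = 7 - h - l (F(l, h) = 2 - ((l + h) - 5) = 2 - ((h + l) - 5) = 2 - (-5 + h + l) = 2 + (5 - h - l) = 7 - h - l)
F(-8, 12) + 140*82 = (7 - 1*12 - 1*(-8)) + 140*82 = (7 - 12 + 8) + 11480 = 3 + 11480 = 11483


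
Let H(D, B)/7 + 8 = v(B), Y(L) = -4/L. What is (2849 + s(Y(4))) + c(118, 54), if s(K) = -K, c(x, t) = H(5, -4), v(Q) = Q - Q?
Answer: 2794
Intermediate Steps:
v(Q) = 0
H(D, B) = -56 (H(D, B) = -56 + 7*0 = -56 + 0 = -56)
c(x, t) = -56
(2849 + s(Y(4))) + c(118, 54) = (2849 - (-4)/4) - 56 = (2849 - 1*(-1)) - 56 = (2849 + 1) - 56 = 2850 - 56 = 2794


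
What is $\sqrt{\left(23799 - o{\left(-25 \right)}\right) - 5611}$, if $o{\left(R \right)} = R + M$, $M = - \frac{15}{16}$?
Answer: $\frac{\sqrt{291423}}{4} \approx 134.96$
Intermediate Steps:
$M = - \frac{15}{16}$ ($M = \left(-15\right) \frac{1}{16} = - \frac{15}{16} \approx -0.9375$)
$o{\left(R \right)} = - \frac{15}{16} + R$ ($o{\left(R \right)} = R - \frac{15}{16} = - \frac{15}{16} + R$)
$\sqrt{\left(23799 - o{\left(-25 \right)}\right) - 5611} = \sqrt{\left(23799 - \left(- \frac{15}{16} - 25\right)\right) - 5611} = \sqrt{\left(23799 - - \frac{415}{16}\right) - 5611} = \sqrt{\left(23799 + \frac{415}{16}\right) - 5611} = \sqrt{\frac{381199}{16} - 5611} = \sqrt{\frac{291423}{16}} = \frac{\sqrt{291423}}{4}$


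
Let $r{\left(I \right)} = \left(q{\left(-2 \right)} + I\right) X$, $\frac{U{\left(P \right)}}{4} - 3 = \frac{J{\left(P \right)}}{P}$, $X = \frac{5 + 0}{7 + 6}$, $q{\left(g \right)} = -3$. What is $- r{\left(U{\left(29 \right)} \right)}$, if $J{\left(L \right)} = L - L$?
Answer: $- \frac{45}{13} \approx -3.4615$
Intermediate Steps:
$J{\left(L \right)} = 0$
$X = \frac{5}{13} \approx 0.38462$
$U{\left(P \right)} = 12$ ($U{\left(P \right)} = 12 + 4 \frac{0}{P} = 12 + 4 \cdot 0 = 12 + 0 = 12$)
$r{\left(I \right)} = - \frac{15}{13} + \frac{5 I}{13}$ ($r{\left(I \right)} = \left(-3 + I\right) \frac{5}{13} = - \frac{15}{13} + \frac{5 I}{13}$)
$- r{\left(U{\left(29 \right)} \right)} = - (- \frac{15}{13} + \frac{5}{13} \cdot 12) = - (- \frac{15}{13} + \frac{60}{13}) = \left(-1\right) \frac{45}{13} = - \frac{45}{13}$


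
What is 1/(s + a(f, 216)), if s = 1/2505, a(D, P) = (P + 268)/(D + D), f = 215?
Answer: 21543/24257 ≈ 0.88811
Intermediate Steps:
a(D, P) = (268 + P)/(2*D) (a(D, P) = (268 + P)/((2*D)) = (268 + P)*(1/(2*D)) = (268 + P)/(2*D))
s = 1/2505 ≈ 0.00039920
1/(s + a(f, 216)) = 1/(1/2505 + (½)*(268 + 216)/215) = 1/(1/2505 + (½)*(1/215)*484) = 1/(1/2505 + 242/215) = 1/(24257/21543) = 21543/24257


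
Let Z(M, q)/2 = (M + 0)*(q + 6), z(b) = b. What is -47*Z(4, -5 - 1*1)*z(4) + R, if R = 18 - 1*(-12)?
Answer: 30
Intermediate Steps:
Z(M, q) = 2*M*(6 + q) (Z(M, q) = 2*((M + 0)*(q + 6)) = 2*(M*(6 + q)) = 2*M*(6 + q))
R = 30 (R = 18 + 12 = 30)
-47*Z(4, -5 - 1*1)*z(4) + R = -47*2*4*(6 + (-5 - 1*1))*4 + 30 = -47*2*4*(6 + (-5 - 1))*4 + 30 = -47*2*4*(6 - 6)*4 + 30 = -47*2*4*0*4 + 30 = -0*4 + 30 = -47*0 + 30 = 0 + 30 = 30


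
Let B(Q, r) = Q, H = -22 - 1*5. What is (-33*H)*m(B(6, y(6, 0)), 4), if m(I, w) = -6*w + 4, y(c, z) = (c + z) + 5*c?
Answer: -17820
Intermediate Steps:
H = -27 (H = -22 - 5 = -27)
y(c, z) = z + 6*c
m(I, w) = 4 - 6*w
(-33*H)*m(B(6, y(6, 0)), 4) = (-33*(-27))*(4 - 6*4) = 891*(4 - 24) = 891*(-20) = -17820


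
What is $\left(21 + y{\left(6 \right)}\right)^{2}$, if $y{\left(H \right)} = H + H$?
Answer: $1089$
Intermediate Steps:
$y{\left(H \right)} = 2 H$
$\left(21 + y{\left(6 \right)}\right)^{2} = \left(21 + 2 \cdot 6\right)^{2} = \left(21 + 12\right)^{2} = 33^{2} = 1089$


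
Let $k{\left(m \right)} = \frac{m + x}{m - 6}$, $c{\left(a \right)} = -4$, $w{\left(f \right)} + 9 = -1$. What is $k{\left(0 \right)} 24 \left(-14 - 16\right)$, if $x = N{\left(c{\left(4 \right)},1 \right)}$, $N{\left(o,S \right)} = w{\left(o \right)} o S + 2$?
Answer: $5040$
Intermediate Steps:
$w{\left(f \right)} = -10$ ($w{\left(f \right)} = -9 - 1 = -10$)
$N{\left(o,S \right)} = 2 - 10 S o$ ($N{\left(o,S \right)} = - 10 o S + 2 = - 10 S o + 2 = 2 - 10 S o$)
$x = 42$ ($x = 2 - 10 \left(-4\right) = 2 + 40 = 42$)
$k{\left(m \right)} = \frac{42 + m}{-6 + m}$ ($k{\left(m \right)} = \frac{m + 42}{m - 6} = \frac{42 + m}{-6 + m}$)
$k{\left(0 \right)} 24 \left(-14 - 16\right) = \frac{42 + 0}{-6 + 0} \cdot 24 \left(-14 - 16\right) = \frac{1}{-6} \cdot 42 \cdot 24 \left(-14 - 16\right) = \left(- \frac{1}{6}\right) 42 \cdot 24 \left(-30\right) = \left(-7\right) 24 \left(-30\right) = \left(-168\right) \left(-30\right) = 5040$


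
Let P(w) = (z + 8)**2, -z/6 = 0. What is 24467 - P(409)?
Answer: 24403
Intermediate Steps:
z = 0 (z = -6*0 = 0)
P(w) = 64 (P(w) = (0 + 8)**2 = 8**2 = 64)
24467 - P(409) = 24467 - 1*64 = 24467 - 64 = 24403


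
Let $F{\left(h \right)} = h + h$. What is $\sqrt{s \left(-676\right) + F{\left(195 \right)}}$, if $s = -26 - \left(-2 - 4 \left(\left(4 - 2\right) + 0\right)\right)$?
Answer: $\sqrt{11206} \approx 105.86$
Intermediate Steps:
$F{\left(h \right)} = 2 h$
$s = -16$ ($s = -26 - \left(-2 - 4 \left(2 + 0\right)\right) = -26 - \left(-2 - 8\right) = -26 - -10 = -26 + 10 = -16$)
$\sqrt{s \left(-676\right) + F{\left(195 \right)}} = \sqrt{\left(-16\right) \left(-676\right) + 2 \cdot 195} = \sqrt{10816 + 390} = \sqrt{11206}$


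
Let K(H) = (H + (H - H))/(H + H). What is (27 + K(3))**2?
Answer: 3025/4 ≈ 756.25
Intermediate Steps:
K(H) = 1/2 (K(H) = (H + 0)/((2*H)) = H*(1/(2*H)) = 1/2)
(27 + K(3))**2 = (27 + 1/2)**2 = (55/2)**2 = 3025/4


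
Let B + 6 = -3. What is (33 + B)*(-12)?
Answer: -288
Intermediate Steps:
B = -9 (B = -6 - 3 = -9)
(33 + B)*(-12) = (33 - 9)*(-12) = 24*(-12) = -288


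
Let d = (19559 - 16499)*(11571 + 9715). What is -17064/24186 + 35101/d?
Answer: -6382858721/9053787240 ≈ -0.70499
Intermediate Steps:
d = 65135160 (d = 3060*21286 = 65135160)
-17064/24186 + 35101/d = -17064/24186 + 35101/65135160 = -17064*1/24186 + 35101*(1/65135160) = -2844/4031 + 35101/65135160 = -6382858721/9053787240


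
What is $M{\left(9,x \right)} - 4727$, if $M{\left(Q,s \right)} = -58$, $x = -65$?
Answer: $-4785$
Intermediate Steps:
$M{\left(9,x \right)} - 4727 = -58 - 4727 = -4785$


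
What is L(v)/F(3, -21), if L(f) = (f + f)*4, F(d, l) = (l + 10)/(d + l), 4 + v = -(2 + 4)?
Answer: -1440/11 ≈ -130.91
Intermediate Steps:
v = -10 (v = -4 - (2 + 4) = -4 - 1*6 = -4 - 6 = -10)
F(d, l) = (10 + l)/(d + l)
L(f) = 8*f (L(f) = (2*f)*4 = 8*f)
L(v)/F(3, -21) = (8*(-10))/(((10 - 21)/(3 - 21))) = -80/(-11/(-18)) = -80/((-1/18*(-11))) = -80/11/18 = -80*18/11 = -1440/11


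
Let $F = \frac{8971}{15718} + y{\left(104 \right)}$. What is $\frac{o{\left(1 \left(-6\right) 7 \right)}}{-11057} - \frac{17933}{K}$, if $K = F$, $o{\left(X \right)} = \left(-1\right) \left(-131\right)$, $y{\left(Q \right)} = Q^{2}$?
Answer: $- \frac{3138918421487}{1879854295963} \approx -1.6698$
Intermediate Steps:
$o{\left(X \right)} = 131$
$F = \frac{170014859}{15718}$ ($F = \frac{8971}{15718} + 104^{2} = 8971 \cdot \frac{1}{15718} + 10816 = \frac{8971}{15718} + 10816 = \frac{170014859}{15718} \approx 10817.0$)
$K = \frac{170014859}{15718} \approx 10817.0$
$\frac{o{\left(1 \left(-6\right) 7 \right)}}{-11057} - \frac{17933}{K} = \frac{131}{-11057} - \frac{17933}{\frac{170014859}{15718}} = 131 \left(- \frac{1}{11057}\right) - \frac{281870894}{170014859} = - \frac{131}{11057} - \frac{281870894}{170014859} = - \frac{3138918421487}{1879854295963}$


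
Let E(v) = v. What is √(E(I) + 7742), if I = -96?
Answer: √7646 ≈ 87.441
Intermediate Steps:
√(E(I) + 7742) = √(-96 + 7742) = √7646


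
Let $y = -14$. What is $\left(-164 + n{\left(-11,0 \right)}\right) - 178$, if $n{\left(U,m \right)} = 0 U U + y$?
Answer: $-356$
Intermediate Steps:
$n{\left(U,m \right)} = -14$ ($n{\left(U,m \right)} = 0 U U - 14 = 0 U - 14 = 0 - 14 = -14$)
$\left(-164 + n{\left(-11,0 \right)}\right) - 178 = \left(-164 - 14\right) - 178 = -178 - 178 = -356$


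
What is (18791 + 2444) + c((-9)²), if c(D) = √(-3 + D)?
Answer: 21235 + √78 ≈ 21244.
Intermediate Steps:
(18791 + 2444) + c((-9)²) = (18791 + 2444) + √(-3 + (-9)²) = 21235 + √(-3 + 81) = 21235 + √78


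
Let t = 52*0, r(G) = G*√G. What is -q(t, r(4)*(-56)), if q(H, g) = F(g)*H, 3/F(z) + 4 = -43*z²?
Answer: 0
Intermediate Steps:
r(G) = G^(3/2)
t = 0
F(z) = 3/(-4 - 43*z²)
q(H, g) = -3*H/(4 + 43*g²) (q(H, g) = (-3/(4 + 43*g²))*H = -3*H/(4 + 43*g²))
-q(t, r(4)*(-56)) = -(-3)*0/(4 + 43*(4^(3/2)*(-56))²) = -(-3)*0/(4 + 43*(8*(-56))²) = -(-3)*0/(4 + 43*(-448)²) = -(-3)*0/(4 + 43*200704) = -(-3)*0/(4 + 8630272) = -(-3)*0/8630276 = -1*0 = 0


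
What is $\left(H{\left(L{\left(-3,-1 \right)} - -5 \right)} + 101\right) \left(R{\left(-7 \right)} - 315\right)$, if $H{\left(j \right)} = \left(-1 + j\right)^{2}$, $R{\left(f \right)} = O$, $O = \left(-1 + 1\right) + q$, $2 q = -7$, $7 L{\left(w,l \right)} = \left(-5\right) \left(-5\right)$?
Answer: $-50427$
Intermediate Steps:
$L{\left(w,l \right)} = \frac{25}{7}$ ($L{\left(w,l \right)} = \frac{\left(-5\right) \left(-5\right)}{7} = \frac{1}{7} \cdot 25 = \frac{25}{7}$)
$q = - \frac{7}{2}$ ($q = \frac{1}{2} \left(-7\right) = - \frac{7}{2} \approx -3.5$)
$O = - \frac{7}{2}$ ($O = \left(-1 + 1\right) - \frac{7}{2} = 0 - \frac{7}{2} = - \frac{7}{2} \approx -3.5$)
$R{\left(f \right)} = - \frac{7}{2}$
$\left(H{\left(L{\left(-3,-1 \right)} - -5 \right)} + 101\right) \left(R{\left(-7 \right)} - 315\right) = \left(\left(-1 + \left(\frac{25}{7} - -5\right)\right)^{2} + 101\right) \left(- \frac{7}{2} - 315\right) = \left(\left(-1 + \left(\frac{25}{7} + 5\right)\right)^{2} + 101\right) \left(- \frac{637}{2}\right) = \left(\left(-1 + \frac{60}{7}\right)^{2} + 101\right) \left(- \frac{637}{2}\right) = \left(\left(\frac{53}{7}\right)^{2} + 101\right) \left(- \frac{637}{2}\right) = \left(\frac{2809}{49} + 101\right) \left(- \frac{637}{2}\right) = \frac{7758}{49} \left(- \frac{637}{2}\right) = -50427$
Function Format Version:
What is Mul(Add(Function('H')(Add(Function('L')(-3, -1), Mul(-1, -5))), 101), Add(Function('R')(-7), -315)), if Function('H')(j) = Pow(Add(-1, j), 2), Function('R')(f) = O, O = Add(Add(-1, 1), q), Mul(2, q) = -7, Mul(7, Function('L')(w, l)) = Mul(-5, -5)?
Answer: -50427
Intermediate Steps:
Function('L')(w, l) = Rational(25, 7) (Function('L')(w, l) = Mul(Rational(1, 7), Mul(-5, -5)) = Mul(Rational(1, 7), 25) = Rational(25, 7))
q = Rational(-7, 2) (q = Mul(Rational(1, 2), -7) = Rational(-7, 2) ≈ -3.5000)
O = Rational(-7, 2) (O = Add(Add(-1, 1), Rational(-7, 2)) = Add(0, Rational(-7, 2)) = Rational(-7, 2) ≈ -3.5000)
Function('R')(f) = Rational(-7, 2)
Mul(Add(Function('H')(Add(Function('L')(-3, -1), Mul(-1, -5))), 101), Add(Function('R')(-7), -315)) = Mul(Add(Pow(Add(-1, Add(Rational(25, 7), Mul(-1, -5))), 2), 101), Add(Rational(-7, 2), -315)) = Mul(Add(Pow(Add(-1, Add(Rational(25, 7), 5)), 2), 101), Rational(-637, 2)) = Mul(Add(Pow(Add(-1, Rational(60, 7)), 2), 101), Rational(-637, 2)) = Mul(Add(Pow(Rational(53, 7), 2), 101), Rational(-637, 2)) = Mul(Add(Rational(2809, 49), 101), Rational(-637, 2)) = Mul(Rational(7758, 49), Rational(-637, 2)) = -50427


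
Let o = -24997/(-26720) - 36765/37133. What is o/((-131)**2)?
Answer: -54147199/17027037115360 ≈ -3.1801e-6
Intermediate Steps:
o = -54147199/992193760 (o = -24997*(-1/26720) - 36765*1/37133 = 24997/26720 - 36765/37133 = -54147199/992193760 ≈ -0.054573)
o/((-131)**2) = -54147199/(992193760*((-131)**2)) = -54147199/992193760/17161 = -54147199/992193760*1/17161 = -54147199/17027037115360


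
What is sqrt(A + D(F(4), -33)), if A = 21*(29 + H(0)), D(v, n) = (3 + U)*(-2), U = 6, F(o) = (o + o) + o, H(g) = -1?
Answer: sqrt(570) ≈ 23.875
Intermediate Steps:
F(o) = 3*o (F(o) = 2*o + o = 3*o)
D(v, n) = -18 (D(v, n) = (3 + 6)*(-2) = 9*(-2) = -18)
A = 588 (A = 21*(29 - 1) = 21*28 = 588)
sqrt(A + D(F(4), -33)) = sqrt(588 - 18) = sqrt(570)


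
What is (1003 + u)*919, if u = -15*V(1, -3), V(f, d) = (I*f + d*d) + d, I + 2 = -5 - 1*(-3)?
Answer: 894187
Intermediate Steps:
I = -4 (I = -2 + (-5 - 1*(-3)) = -2 + (-5 + 3) = -2 - 2 = -4)
V(f, d) = d + d**2 - 4*f (V(f, d) = (-4*f + d*d) + d = (-4*f + d**2) + d = (d**2 - 4*f) + d = d + d**2 - 4*f)
u = -30 (u = -15*(-3 + (-3)**2 - 4*1) = -15*(-3 + 9 - 4) = -15*2 = -30)
(1003 + u)*919 = (1003 - 30)*919 = 973*919 = 894187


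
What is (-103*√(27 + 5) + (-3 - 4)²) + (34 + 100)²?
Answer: 18005 - 412*√2 ≈ 17422.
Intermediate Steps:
(-103*√(27 + 5) + (-3 - 4)²) + (34 + 100)² = (-412*√2 + (-7)²) + 134² = (-412*√2 + 49) + 17956 = (49 - 412*√2) + 17956 = 18005 - 412*√2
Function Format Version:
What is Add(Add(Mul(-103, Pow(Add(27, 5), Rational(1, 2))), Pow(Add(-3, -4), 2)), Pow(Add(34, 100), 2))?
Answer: Add(18005, Mul(-412, Pow(2, Rational(1, 2)))) ≈ 17422.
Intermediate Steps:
Add(Add(Mul(-103, Pow(Add(27, 5), Rational(1, 2))), Pow(Add(-3, -4), 2)), Pow(Add(34, 100), 2)) = Add(Add(Mul(-103, Pow(32, Rational(1, 2))), Pow(-7, 2)), Pow(134, 2)) = Add(Add(Mul(-103, Mul(4, Pow(2, Rational(1, 2)))), 49), 17956) = Add(Add(Mul(-412, Pow(2, Rational(1, 2))), 49), 17956) = Add(Add(49, Mul(-412, Pow(2, Rational(1, 2)))), 17956) = Add(18005, Mul(-412, Pow(2, Rational(1, 2))))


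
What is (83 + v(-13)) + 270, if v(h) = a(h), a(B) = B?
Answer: 340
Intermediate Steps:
v(h) = h
(83 + v(-13)) + 270 = (83 - 13) + 270 = 70 + 270 = 340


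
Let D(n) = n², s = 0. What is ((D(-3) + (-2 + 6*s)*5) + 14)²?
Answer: 169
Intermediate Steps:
((D(-3) + (-2 + 6*s)*5) + 14)² = (((-3)² + (-2 + 6*0)*5) + 14)² = ((9 + (-2 + 0)*5) + 14)² = ((9 - 2*5) + 14)² = ((9 - 10) + 14)² = (-1 + 14)² = 13² = 169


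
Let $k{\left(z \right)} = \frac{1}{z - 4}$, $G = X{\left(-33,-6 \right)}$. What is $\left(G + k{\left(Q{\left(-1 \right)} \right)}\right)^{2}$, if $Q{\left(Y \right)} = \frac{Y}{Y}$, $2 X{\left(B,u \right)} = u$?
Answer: $\frac{100}{9} \approx 11.111$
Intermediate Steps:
$X{\left(B,u \right)} = \frac{u}{2}$
$Q{\left(Y \right)} = 1$
$G = -3$ ($G = \frac{1}{2} \left(-6\right) = -3$)
$k{\left(z \right)} = \frac{1}{-4 + z}$
$\left(G + k{\left(Q{\left(-1 \right)} \right)}\right)^{2} = \left(-3 + \frac{1}{-4 + 1}\right)^{2} = \left(-3 + \frac{1}{-3}\right)^{2} = \left(-3 - \frac{1}{3}\right)^{2} = \left(- \frac{10}{3}\right)^{2} = \frac{100}{9}$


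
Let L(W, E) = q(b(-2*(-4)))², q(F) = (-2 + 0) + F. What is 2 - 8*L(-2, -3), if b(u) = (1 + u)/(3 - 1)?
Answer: -48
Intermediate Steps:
b(u) = ½ + u/2 (b(u) = (1 + u)/2 = (1 + u)*(½) = ½ + u/2)
q(F) = -2 + F
L(W, E) = 25/4 (L(W, E) = (-2 + (½ + (-2*(-4))/2))² = (-2 + (½ + (½)*8))² = (-2 + (½ + 4))² = (-2 + 9/2)² = (5/2)² = 25/4)
2 - 8*L(-2, -3) = 2 - 8*25/4 = 2 - 50 = -48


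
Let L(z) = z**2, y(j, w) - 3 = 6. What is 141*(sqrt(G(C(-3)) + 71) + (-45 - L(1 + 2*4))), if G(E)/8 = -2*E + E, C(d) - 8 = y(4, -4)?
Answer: -17766 + 141*I*sqrt(65) ≈ -17766.0 + 1136.8*I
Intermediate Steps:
y(j, w) = 9 (y(j, w) = 3 + 6 = 9)
C(d) = 17 (C(d) = 8 + 9 = 17)
G(E) = -8*E (G(E) = 8*(-2*E + E) = 8*(-E) = -8*E)
141*(sqrt(G(C(-3)) + 71) + (-45 - L(1 + 2*4))) = 141*(sqrt(-8*17 + 71) + (-45 - (1 + 2*4)**2)) = 141*(sqrt(-136 + 71) + (-45 - (1 + 8)**2)) = 141*(sqrt(-65) + (-45 - 1*9**2)) = 141*(I*sqrt(65) + (-45 - 1*81)) = 141*(I*sqrt(65) + (-45 - 81)) = 141*(I*sqrt(65) - 126) = 141*(-126 + I*sqrt(65)) = -17766 + 141*I*sqrt(65)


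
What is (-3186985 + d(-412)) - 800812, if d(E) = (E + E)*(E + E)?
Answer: -3308821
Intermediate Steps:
d(E) = 4*E**2 (d(E) = (2*E)*(2*E) = 4*E**2)
(-3186985 + d(-412)) - 800812 = (-3186985 + 4*(-412)**2) - 800812 = (-3186985 + 4*169744) - 800812 = (-3186985 + 678976) - 800812 = -2508009 - 800812 = -3308821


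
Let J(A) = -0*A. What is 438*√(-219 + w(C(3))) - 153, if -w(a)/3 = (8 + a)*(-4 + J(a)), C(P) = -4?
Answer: -153 + 1314*I*√19 ≈ -153.0 + 5727.6*I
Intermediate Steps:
J(A) = 0 (J(A) = -1*0 = 0)
w(a) = 96 + 12*a (w(a) = -3*(8 + a)*(-4 + 0) = -3*(8 + a)*(-4) = -3*(-32 - 4*a) = 96 + 12*a)
438*√(-219 + w(C(3))) - 153 = 438*√(-219 + (96 + 12*(-4))) - 153 = 438*√(-219 + (96 - 48)) - 153 = 438*√(-219 + 48) - 153 = 438*√(-171) - 153 = 438*(3*I*√19) - 153 = 1314*I*√19 - 153 = -153 + 1314*I*√19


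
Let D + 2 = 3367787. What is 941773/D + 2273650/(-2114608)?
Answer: -2832841822633/3560772551640 ≈ -0.79557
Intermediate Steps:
D = 3367785 (D = -2 + 3367787 = 3367785)
941773/D + 2273650/(-2114608) = 941773/3367785 + 2273650/(-2114608) = 941773*(1/3367785) + 2273650*(-1/2114608) = 941773/3367785 - 1136825/1057304 = -2832841822633/3560772551640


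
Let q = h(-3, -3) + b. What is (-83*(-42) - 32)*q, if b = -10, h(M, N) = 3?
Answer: -24178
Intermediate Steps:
q = -7 (q = 3 - 10 = -7)
(-83*(-42) - 32)*q = (-83*(-42) - 32)*(-7) = (3486 - 32)*(-7) = 3454*(-7) = -24178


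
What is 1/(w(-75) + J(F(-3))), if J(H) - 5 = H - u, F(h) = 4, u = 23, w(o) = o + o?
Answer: -1/164 ≈ -0.0060976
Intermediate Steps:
w(o) = 2*o
J(H) = -18 + H (J(H) = 5 + (H - 1*23) = 5 + (H - 23) = 5 + (-23 + H) = -18 + H)
1/(w(-75) + J(F(-3))) = 1/(2*(-75) + (-18 + 4)) = 1/(-150 - 14) = 1/(-164) = -1/164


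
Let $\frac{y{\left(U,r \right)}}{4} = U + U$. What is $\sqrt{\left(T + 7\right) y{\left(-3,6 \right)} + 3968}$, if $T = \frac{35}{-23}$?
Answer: $\frac{4 \sqrt{126845}}{23} \approx 61.94$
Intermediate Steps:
$T = - \frac{35}{23}$ ($T = 35 \left(- \frac{1}{23}\right) = - \frac{35}{23} \approx -1.5217$)
$y{\left(U,r \right)} = 8 U$ ($y{\left(U,r \right)} = 4 \left(U + U\right) = 4 \cdot 2 U = 8 U$)
$\sqrt{\left(T + 7\right) y{\left(-3,6 \right)} + 3968} = \sqrt{\left(- \frac{35}{23} + 7\right) 8 \left(-3\right) + 3968} = \sqrt{\frac{126}{23} \left(-24\right) + 3968} = \sqrt{- \frac{3024}{23} + 3968} = \sqrt{\frac{88240}{23}} = \frac{4 \sqrt{126845}}{23}$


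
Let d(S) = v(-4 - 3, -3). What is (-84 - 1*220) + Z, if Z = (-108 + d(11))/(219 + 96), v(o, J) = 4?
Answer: -95864/315 ≈ -304.33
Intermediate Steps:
d(S) = 4
Z = -104/315 (Z = (-108 + 4)/(219 + 96) = -104/315 ≈ -0.33016)
(-84 - 1*220) + Z = (-84 - 1*220) - 104/315 = (-84 - 220) - 104/315 = -304 - 104/315 = -95864/315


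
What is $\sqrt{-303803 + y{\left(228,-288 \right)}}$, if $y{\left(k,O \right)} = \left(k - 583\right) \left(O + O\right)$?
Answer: $7 i \sqrt{2027} \approx 315.16 i$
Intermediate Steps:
$y{\left(k,O \right)} = 2 O \left(-583 + k\right)$ ($y{\left(k,O \right)} = \left(-583 + k\right) 2 O = 2 O \left(-583 + k\right)$)
$\sqrt{-303803 + y{\left(228,-288 \right)}} = \sqrt{-303803 + 2 \left(-288\right) \left(-583 + 228\right)} = \sqrt{-303803 + 2 \left(-288\right) \left(-355\right)} = \sqrt{-303803 + 204480} = \sqrt{-99323} = 7 i \sqrt{2027}$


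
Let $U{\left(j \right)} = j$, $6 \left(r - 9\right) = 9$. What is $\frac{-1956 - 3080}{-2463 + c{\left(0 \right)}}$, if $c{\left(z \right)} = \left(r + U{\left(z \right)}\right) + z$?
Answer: $\frac{10072}{4905} \approx 2.0534$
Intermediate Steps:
$r = \frac{21}{2}$ ($r = 9 + \frac{1}{6} \cdot 9 = 9 + \frac{3}{2} = \frac{21}{2} \approx 10.5$)
$c{\left(z \right)} = \frac{21}{2} + 2 z$ ($c{\left(z \right)} = \left(\frac{21}{2} + z\right) + z = \frac{21}{2} + 2 z$)
$\frac{-1956 - 3080}{-2463 + c{\left(0 \right)}} = \frac{-1956 - 3080}{-2463 + \left(\frac{21}{2} + 2 \cdot 0\right)} = - \frac{5036}{-2463 + \left(\frac{21}{2} + 0\right)} = - \frac{5036}{-2463 + \frac{21}{2}} = - \frac{5036}{- \frac{4905}{2}} = \left(-5036\right) \left(- \frac{2}{4905}\right) = \frac{10072}{4905}$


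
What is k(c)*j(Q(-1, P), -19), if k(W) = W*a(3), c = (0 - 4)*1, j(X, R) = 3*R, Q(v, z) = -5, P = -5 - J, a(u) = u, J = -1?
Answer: 684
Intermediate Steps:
P = -4 (P = -5 - 1*(-1) = -5 + 1 = -4)
c = -4 (c = -4*1 = -4)
k(W) = 3*W (k(W) = W*3 = 3*W)
k(c)*j(Q(-1, P), -19) = (3*(-4))*(3*(-19)) = -12*(-57) = 684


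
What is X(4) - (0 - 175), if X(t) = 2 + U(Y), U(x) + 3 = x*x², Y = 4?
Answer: 238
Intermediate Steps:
U(x) = -3 + x³ (U(x) = -3 + x*x² = -3 + x³)
X(t) = 63 (X(t) = 2 + (-3 + 4³) = 2 + (-3 + 64) = 2 + 61 = 63)
X(4) - (0 - 175) = 63 - (0 - 175) = 63 - 1*(-175) = 63 + 175 = 238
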